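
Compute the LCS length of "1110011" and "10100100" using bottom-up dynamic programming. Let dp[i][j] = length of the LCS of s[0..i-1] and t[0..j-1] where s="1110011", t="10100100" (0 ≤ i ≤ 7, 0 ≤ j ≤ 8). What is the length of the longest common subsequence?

   ''  1  0  1  0  0  1  0  0
''  0  0  0  0  0  0  0  0  0
 1  0  1  1  1  1  1  1  1  1
 1  0  1  1  2  2  2  2  2  2
 1  0  1  1  2  2  2  3  3  3
 0  0  1  2  2  3  3  3  4  4
 0  0  1  2  2  3  4  4  4  5
 1  0  1  2  3  3  4  5  5  5
 1  0  1  2  3  3  4  5  5  5

5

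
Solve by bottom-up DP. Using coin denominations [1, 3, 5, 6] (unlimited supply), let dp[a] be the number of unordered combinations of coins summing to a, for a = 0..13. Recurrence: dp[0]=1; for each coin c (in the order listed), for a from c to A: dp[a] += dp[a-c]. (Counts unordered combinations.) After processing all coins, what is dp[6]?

after  coin     0     1     2     3     4     5     6     7     8     9    10    11    12    13
          1     1     1     1     1     1     1     1     1     1     1     1     1     1     1
          3     1     1     1     2     2     2     3     3     3     4     4     4     5     5
          5     1     1     1     2     2     3     4     4     5     6     7     8     9    10
          6     1     1     1     2     2     3     5     5     6     8     9    11    14    15

5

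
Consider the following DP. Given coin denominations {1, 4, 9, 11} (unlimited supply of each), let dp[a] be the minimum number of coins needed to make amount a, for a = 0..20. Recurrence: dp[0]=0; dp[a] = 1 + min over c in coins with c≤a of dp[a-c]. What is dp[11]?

 a  0  1  2  3  4  5  6  7  8  9 10 11 12 13 14 15 16 17 18 19 20
dp  0  1  2  3  1  2  3  4  2  1  2  1  2  2  3  2  3  3  2  3  2

1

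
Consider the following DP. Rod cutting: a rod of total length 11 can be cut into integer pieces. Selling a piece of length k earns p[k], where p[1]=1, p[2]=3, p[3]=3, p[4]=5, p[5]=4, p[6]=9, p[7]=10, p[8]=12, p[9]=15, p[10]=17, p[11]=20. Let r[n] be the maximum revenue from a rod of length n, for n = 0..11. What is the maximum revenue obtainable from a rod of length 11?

   n    0    1    2    3    4    5    6    7    8    9   10   11
r[n]    0    1    3    4    6    7    9   10   12   15   17   20

20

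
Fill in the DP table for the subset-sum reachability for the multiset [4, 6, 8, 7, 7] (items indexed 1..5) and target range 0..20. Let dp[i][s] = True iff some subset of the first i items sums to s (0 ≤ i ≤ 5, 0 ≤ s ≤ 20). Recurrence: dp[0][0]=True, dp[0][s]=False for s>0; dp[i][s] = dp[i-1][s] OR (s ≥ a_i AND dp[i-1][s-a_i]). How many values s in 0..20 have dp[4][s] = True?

14

i\s   0   1   2   3   4   5   6   7   8   9  10  11  12  13  14  15  16  17  18  19  20
  0   T   F   F   F   F   F   F   F   F   F   F   F   F   F   F   F   F   F   F   F   F
  1   T   F   F   F   T   F   F   F   F   F   F   F   F   F   F   F   F   F   F   F   F
  2   T   F   F   F   T   F   T   F   F   F   T   F   F   F   F   F   F   F   F   F   F
  3   T   F   F   F   T   F   T   F   T   F   T   F   T   F   T   F   F   F   T   F   F
  4   T   F   F   F   T   F   T   T   T   F   T   T   T   T   T   T   F   T   T   T   F
  5   T   F   F   F   T   F   T   T   T   F   T   T   T   T   T   T   F   T   T   T   T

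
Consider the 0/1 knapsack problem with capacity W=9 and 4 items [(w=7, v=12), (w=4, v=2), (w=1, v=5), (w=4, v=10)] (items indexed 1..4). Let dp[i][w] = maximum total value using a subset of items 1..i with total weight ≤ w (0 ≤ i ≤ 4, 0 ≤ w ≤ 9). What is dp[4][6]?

15

i\w   0   1   2   3   4   5   6   7   8   9
  0   0   0   0   0   0   0   0   0   0   0
  1   0   0   0   0   0   0   0  12  12  12
  2   0   0   0   0   2   2   2  12  12  12
  3   0   5   5   5   5   7   7  12  17  17
  4   0   5   5   5  10  15  15  15  17  17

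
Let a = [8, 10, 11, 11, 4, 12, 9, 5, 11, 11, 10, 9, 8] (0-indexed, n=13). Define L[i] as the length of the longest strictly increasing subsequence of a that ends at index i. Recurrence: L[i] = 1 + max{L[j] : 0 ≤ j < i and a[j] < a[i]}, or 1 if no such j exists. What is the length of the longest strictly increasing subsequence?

4

   i    0    1    2    3    4    5    6    7    8    9   10   11   12
a[i]    8   10   11   11    4   12    9    5   11   11   10    9    8
L[i]    1    2    3    3    1    4    2    2    3    3    3    3    3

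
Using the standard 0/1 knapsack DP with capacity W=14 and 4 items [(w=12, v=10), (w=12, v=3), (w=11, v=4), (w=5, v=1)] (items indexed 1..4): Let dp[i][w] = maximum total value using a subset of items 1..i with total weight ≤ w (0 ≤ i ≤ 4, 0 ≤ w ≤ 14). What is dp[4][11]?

i\w   0   1   2   3   4   5   6   7   8   9  10  11  12  13  14
  0   0   0   0   0   0   0   0   0   0   0   0   0   0   0   0
  1   0   0   0   0   0   0   0   0   0   0   0   0  10  10  10
  2   0   0   0   0   0   0   0   0   0   0   0   0  10  10  10
  3   0   0   0   0   0   0   0   0   0   0   0   4  10  10  10
  4   0   0   0   0   0   1   1   1   1   1   1   4  10  10  10

4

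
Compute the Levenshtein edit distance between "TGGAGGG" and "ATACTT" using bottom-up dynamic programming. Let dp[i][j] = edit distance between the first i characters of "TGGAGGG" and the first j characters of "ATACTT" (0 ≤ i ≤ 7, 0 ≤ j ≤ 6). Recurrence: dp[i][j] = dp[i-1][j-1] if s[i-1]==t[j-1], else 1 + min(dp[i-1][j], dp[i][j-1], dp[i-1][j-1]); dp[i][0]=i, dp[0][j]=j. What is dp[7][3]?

   ''  A  T  A  C  T  T
''  0  1  2  3  4  5  6
 T  1  1  1  2  3  4  5
 G  2  2  2  2  3  4  5
 G  3  3  3  3  3  4  5
 A  4  3  4  3  4  4  5
 G  5  4  4  4  4  5  5
 G  6  5  5  5  5  5  6
 G  7  6  6  6  6  6  6

6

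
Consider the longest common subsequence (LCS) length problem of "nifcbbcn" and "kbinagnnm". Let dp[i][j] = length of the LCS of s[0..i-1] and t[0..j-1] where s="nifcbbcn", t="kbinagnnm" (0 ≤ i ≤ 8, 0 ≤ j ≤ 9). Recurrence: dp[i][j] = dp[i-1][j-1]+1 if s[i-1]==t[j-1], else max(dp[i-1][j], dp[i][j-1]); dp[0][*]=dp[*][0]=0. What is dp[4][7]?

   ''  k  b  i  n  a  g  n  n  m
''  0  0  0  0  0  0  0  0  0  0
 n  0  0  0  0  1  1  1  1  1  1
 i  0  0  0  1  1  1  1  1  1  1
 f  0  0  0  1  1  1  1  1  1  1
 c  0  0  0  1  1  1  1  1  1  1
 b  0  0  1  1  1  1  1  1  1  1
 b  0  0  1  1  1  1  1  1  1  1
 c  0  0  1  1  1  1  1  1  1  1
 n  0  0  1  1  2  2  2  2  2  2

1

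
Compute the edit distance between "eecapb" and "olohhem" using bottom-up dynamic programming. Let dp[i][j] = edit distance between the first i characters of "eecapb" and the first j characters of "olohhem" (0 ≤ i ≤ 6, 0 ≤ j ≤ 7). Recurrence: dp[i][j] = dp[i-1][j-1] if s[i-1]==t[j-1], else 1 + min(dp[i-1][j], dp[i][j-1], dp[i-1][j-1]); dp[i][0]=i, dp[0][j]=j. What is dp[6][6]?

   ''  o  l  o  h  h  e  m
''  0  1  2  3  4  5  6  7
 e  1  1  2  3  4  5  5  6
 e  2  2  2  3  4  5  5  6
 c  3  3  3  3  4  5  6  6
 a  4  4  4  4  4  5  6  7
 p  5  5  5  5  5  5  6  7
 b  6  6  6  6  6  6  6  7

6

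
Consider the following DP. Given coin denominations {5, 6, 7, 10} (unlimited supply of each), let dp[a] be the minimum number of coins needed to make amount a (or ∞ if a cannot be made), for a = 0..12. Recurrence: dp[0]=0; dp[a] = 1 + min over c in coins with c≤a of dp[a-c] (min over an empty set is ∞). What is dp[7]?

 a  0  1  2  3  4  5  6  7  8  9 10 11 12
dp  0  -  -  -  -  1  1  1  -  -  1  2  2
(- denotes ∞ / unreachable)

1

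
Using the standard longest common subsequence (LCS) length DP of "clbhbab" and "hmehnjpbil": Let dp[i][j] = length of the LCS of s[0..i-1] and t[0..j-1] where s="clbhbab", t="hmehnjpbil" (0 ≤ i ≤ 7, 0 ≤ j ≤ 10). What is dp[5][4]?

   ''  h  m  e  h  n  j  p  b  i  l
''  0  0  0  0  0  0  0  0  0  0  0
 c  0  0  0  0  0  0  0  0  0  0  0
 l  0  0  0  0  0  0  0  0  0  0  1
 b  0  0  0  0  0  0  0  0  1  1  1
 h  0  1  1  1  1  1  1  1  1  1  1
 b  0  1  1  1  1  1  1  1  2  2  2
 a  0  1  1  1  1  1  1  1  2  2  2
 b  0  1  1  1  1  1  1  1  2  2  2

1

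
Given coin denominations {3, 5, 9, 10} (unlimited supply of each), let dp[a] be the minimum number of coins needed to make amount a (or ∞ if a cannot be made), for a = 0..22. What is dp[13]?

 a  0  1  2  3  4  5  6  7  8  9 10 11 12 13 14 15 16 17 18 19 20 21 22
dp  0  -  -  1  -  1  2  -  2  1  1  3  2  2  2  2  3  3  2  2  2  3  3
(- denotes ∞ / unreachable)

2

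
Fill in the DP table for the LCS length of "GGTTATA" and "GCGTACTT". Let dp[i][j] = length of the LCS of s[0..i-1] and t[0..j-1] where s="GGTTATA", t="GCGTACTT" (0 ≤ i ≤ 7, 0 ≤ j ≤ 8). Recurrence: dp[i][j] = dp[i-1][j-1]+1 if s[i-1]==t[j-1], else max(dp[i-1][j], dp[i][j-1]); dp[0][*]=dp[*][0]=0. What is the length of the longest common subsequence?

5

   ''  G  C  G  T  A  C  T  T
''  0  0  0  0  0  0  0  0  0
 G  0  1  1  1  1  1  1  1  1
 G  0  1  1  2  2  2  2  2  2
 T  0  1  1  2  3  3  3  3  3
 T  0  1  1  2  3  3  3  4  4
 A  0  1  1  2  3  4  4  4  4
 T  0  1  1  2  3  4  4  5  5
 A  0  1  1  2  3  4  4  5  5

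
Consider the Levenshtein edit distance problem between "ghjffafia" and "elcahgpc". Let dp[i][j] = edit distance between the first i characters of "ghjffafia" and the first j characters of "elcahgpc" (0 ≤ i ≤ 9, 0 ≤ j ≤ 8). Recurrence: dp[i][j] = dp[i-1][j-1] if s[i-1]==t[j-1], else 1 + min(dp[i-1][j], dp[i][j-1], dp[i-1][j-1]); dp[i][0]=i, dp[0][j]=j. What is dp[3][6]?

5

   ''  e  l  c  a  h  g  p  c
''  0  1  2  3  4  5  6  7  8
 g  1  1  2  3  4  5  5  6  7
 h  2  2  2  3  4  4  5  6  7
 j  3  3  3  3  4  5  5  6  7
 f  4  4  4  4  4  5  6  6  7
 f  5  5  5  5  5  5  6  7  7
 a  6  6  6  6  5  6  6  7  8
 f  7  7  7  7  6  6  7  7  8
 i  8  8  8  8  7  7  7  8  8
 a  9  9  9  9  8  8  8  8  9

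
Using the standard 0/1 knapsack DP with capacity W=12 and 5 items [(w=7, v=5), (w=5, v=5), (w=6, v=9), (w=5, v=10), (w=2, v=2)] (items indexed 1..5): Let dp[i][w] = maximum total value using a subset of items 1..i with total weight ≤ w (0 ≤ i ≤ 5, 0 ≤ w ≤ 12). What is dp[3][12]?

14

i\w   0   1   2   3   4   5   6   7   8   9  10  11  12
  0   0   0   0   0   0   0   0   0   0   0   0   0   0
  1   0   0   0   0   0   0   0   5   5   5   5   5   5
  2   0   0   0   0   0   5   5   5   5   5   5   5  10
  3   0   0   0   0   0   5   9   9   9   9   9  14  14
  4   0   0   0   0   0  10  10  10  10  10  15  19  19
  5   0   0   2   2   2  10  10  12  12  12  15  19  19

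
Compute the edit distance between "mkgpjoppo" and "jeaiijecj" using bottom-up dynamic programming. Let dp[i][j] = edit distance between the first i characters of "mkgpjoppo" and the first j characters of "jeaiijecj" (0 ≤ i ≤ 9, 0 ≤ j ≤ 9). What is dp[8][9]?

   ''  j  e  a  i  i  j  e  c  j
''  0  1  2  3  4  5  6  7  8  9
 m  1  1  2  3  4  5  6  7  8  9
 k  2  2  2  3  4  5  6  7  8  9
 g  3  3  3  3  4  5  6  7  8  9
 p  4  4  4  4  4  5  6  7  8  9
 j  5  4  5  5  5  5  5  6  7  8
 o  6  5  5  6  6  6  6  6  7  8
 p  7  6  6  6  7  7  7  7  7  8
 p  8  7  7  7  7  8  8  8  8  8
 o  9  8  8  8  8  8  9  9  9  9

8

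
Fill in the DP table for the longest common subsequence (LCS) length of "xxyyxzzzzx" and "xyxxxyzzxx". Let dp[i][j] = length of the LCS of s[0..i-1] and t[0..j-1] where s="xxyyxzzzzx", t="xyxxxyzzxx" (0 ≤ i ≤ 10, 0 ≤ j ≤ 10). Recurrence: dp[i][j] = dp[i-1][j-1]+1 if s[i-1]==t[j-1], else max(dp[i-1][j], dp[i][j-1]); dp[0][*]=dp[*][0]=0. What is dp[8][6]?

3

   ''  x  y  x  x  x  y  z  z  x  x
''  0  0  0  0  0  0  0  0  0  0  0
 x  0  1  1  1  1  1  1  1  1  1  1
 x  0  1  1  2  2  2  2  2  2  2  2
 y  0  1  2  2  2  2  3  3  3  3  3
 y  0  1  2  2  2  2  3  3  3  3  3
 x  0  1  2  3  3  3  3  3  3  4  4
 z  0  1  2  3  3  3  3  4  4  4  4
 z  0  1  2  3  3  3  3  4  5  5  5
 z  0  1  2  3  3  3  3  4  5  5  5
 z  0  1  2  3  3  3  3  4  5  5  5
 x  0  1  2  3  4  4  4  4  5  6  6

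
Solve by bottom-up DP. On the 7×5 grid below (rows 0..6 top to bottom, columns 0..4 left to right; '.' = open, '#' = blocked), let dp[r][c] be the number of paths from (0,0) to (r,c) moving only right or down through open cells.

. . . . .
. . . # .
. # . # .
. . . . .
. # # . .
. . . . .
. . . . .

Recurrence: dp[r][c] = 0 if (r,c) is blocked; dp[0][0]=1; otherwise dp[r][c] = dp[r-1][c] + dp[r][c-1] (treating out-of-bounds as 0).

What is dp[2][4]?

r\c   0   1   2   3   4
  0   1   1   1   1   1
  1   1   2   3   0   1
  2   1   0   3   0   1
  3   1   1   4   4   5
  4   1   0   0   4   9
  5   1   1   1   5  14
  6   1   2   3   8  22

1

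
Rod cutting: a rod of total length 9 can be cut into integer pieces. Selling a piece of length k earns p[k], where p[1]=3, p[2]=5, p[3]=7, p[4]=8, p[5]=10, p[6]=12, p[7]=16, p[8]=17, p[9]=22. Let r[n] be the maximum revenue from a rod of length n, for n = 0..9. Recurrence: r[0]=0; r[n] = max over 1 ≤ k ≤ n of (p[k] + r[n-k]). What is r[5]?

15

   n    0    1    2    3    4    5    6    7    8    9
r[n]    0    3    6    9   12   15   18   21   24   27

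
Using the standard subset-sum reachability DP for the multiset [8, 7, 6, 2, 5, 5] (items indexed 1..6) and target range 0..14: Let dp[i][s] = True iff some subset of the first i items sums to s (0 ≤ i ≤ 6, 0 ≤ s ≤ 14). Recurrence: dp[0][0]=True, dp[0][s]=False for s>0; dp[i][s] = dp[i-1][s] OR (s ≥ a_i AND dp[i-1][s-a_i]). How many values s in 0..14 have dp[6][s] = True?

i\s   0   1   2   3   4   5   6   7   8   9  10  11  12  13  14
  0   T   F   F   F   F   F   F   F   F   F   F   F   F   F   F
  1   T   F   F   F   F   F   F   F   T   F   F   F   F   F   F
  2   T   F   F   F   F   F   F   T   T   F   F   F   F   F   F
  3   T   F   F   F   F   F   T   T   T   F   F   F   F   T   T
  4   T   F   T   F   F   F   T   T   T   T   T   F   F   T   T
  5   T   F   T   F   F   T   T   T   T   T   T   T   T   T   T
  6   T   F   T   F   F   T   T   T   T   T   T   T   T   T   T

12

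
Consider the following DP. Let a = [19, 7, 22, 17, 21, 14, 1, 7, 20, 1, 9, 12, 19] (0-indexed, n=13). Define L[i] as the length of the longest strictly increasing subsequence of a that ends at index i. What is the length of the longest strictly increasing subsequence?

   i    0    1    2    3    4    5    6    7    8    9   10   11   12
a[i]   19    7   22   17   21   14    1    7   20    1    9   12   19
L[i]    1    1    2    2    3    2    1    2    3    1    3    4    5

5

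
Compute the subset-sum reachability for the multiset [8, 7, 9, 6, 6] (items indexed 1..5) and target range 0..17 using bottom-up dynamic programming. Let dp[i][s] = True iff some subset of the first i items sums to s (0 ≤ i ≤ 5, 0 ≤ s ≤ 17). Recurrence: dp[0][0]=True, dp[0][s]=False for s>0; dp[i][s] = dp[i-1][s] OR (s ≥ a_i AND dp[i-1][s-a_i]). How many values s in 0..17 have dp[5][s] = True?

11

i\s   0   1   2   3   4   5   6   7   8   9  10  11  12  13  14  15  16  17
  0   T   F   F   F   F   F   F   F   F   F   F   F   F   F   F   F   F   F
  1   T   F   F   F   F   F   F   F   T   F   F   F   F   F   F   F   F   F
  2   T   F   F   F   F   F   F   T   T   F   F   F   F   F   F   T   F   F
  3   T   F   F   F   F   F   F   T   T   T   F   F   F   F   F   T   T   T
  4   T   F   F   F   F   F   T   T   T   T   F   F   F   T   T   T   T   T
  5   T   F   F   F   F   F   T   T   T   T   F   F   T   T   T   T   T   T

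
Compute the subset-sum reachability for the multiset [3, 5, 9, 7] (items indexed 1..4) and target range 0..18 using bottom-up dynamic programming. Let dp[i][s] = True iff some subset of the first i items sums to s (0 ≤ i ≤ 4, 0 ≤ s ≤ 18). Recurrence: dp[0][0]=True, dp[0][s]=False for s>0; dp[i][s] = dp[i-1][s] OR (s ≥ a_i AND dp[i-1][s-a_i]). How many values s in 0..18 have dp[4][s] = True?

i\s   0   1   2   3   4   5   6   7   8   9  10  11  12  13  14  15  16  17  18
  0   T   F   F   F   F   F   F   F   F   F   F   F   F   F   F   F   F   F   F
  1   T   F   F   T   F   F   F   F   F   F   F   F   F   F   F   F   F   F   F
  2   T   F   F   T   F   T   F   F   T   F   F   F   F   F   F   F   F   F   F
  3   T   F   F   T   F   T   F   F   T   T   F   F   T   F   T   F   F   T   F
  4   T   F   F   T   F   T   F   T   T   T   T   F   T   F   T   T   T   T   F

12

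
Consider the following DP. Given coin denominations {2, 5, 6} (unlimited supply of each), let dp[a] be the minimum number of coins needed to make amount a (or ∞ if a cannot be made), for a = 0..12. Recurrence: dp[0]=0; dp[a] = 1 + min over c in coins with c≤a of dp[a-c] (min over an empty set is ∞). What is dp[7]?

 a  0  1  2  3  4  5  6  7  8  9 10 11 12
dp  0  -  1  -  2  1  1  2  2  3  2  2  2
(- denotes ∞ / unreachable)

2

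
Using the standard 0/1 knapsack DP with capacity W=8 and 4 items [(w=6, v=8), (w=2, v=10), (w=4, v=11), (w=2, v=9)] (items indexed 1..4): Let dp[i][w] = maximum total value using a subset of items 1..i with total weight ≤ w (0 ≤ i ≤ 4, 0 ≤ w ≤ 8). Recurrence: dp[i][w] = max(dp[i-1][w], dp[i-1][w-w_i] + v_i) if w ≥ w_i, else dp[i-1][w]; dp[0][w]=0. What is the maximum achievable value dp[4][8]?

30

i\w   0   1   2   3   4   5   6   7   8
  0   0   0   0   0   0   0   0   0   0
  1   0   0   0   0   0   0   8   8   8
  2   0   0  10  10  10  10  10  10  18
  3   0   0  10  10  11  11  21  21  21
  4   0   0  10  10  19  19  21  21  30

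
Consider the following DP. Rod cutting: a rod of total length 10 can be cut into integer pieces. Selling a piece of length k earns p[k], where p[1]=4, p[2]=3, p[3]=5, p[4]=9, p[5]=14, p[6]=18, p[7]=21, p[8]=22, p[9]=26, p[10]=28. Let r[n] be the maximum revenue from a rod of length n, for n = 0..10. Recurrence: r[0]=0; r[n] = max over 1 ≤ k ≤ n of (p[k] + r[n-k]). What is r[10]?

40

   n    0    1    2    3    4    5    6    7    8    9   10
r[n]    0    4    8   12   16   20   24   28   32   36   40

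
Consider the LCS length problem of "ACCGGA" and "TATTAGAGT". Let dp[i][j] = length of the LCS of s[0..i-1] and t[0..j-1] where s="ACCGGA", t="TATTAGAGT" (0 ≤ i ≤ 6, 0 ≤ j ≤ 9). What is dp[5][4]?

   ''  T  A  T  T  A  G  A  G  T
''  0  0  0  0  0  0  0  0  0  0
 A  0  0  1  1  1  1  1  1  1  1
 C  0  0  1  1  1  1  1  1  1  1
 C  0  0  1  1  1  1  1  1  1  1
 G  0  0  1  1  1  1  2  2  2  2
 G  0  0  1  1  1  1  2  2  3  3
 A  0  0  1  1  1  2  2  3  3  3

1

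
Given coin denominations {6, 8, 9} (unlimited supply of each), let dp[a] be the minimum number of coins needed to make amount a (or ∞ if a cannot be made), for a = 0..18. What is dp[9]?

1

 a  0  1  2  3  4  5  6  7  8  9 10 11 12 13 14 15 16 17 18
dp  0  -  -  -  -  -  1  -  1  1  -  -  2  -  2  2  2  2  2
(- denotes ∞ / unreachable)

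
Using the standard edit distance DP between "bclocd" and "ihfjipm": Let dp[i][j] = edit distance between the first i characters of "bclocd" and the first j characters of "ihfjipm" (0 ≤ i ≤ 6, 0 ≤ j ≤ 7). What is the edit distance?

   ''  i  h  f  j  i  p  m
''  0  1  2  3  4  5  6  7
 b  1  1  2  3  4  5  6  7
 c  2  2  2  3  4  5  6  7
 l  3  3  3  3  4  5  6  7
 o  4  4  4  4  4  5  6  7
 c  5  5  5  5  5  5  6  7
 d  6  6  6  6  6  6  6  7

7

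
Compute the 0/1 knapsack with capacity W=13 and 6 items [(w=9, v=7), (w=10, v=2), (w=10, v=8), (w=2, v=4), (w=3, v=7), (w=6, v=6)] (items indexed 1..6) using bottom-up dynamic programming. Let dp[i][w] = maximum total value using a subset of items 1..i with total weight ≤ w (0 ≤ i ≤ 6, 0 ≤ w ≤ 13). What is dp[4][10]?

i\w   0   1   2   3   4   5   6   7   8   9  10  11  12  13
  0   0   0   0   0   0   0   0   0   0   0   0   0   0   0
  1   0   0   0   0   0   0   0   0   0   7   7   7   7   7
  2   0   0   0   0   0   0   0   0   0   7   7   7   7   7
  3   0   0   0   0   0   0   0   0   0   7   8   8   8   8
  4   0   0   4   4   4   4   4   4   4   7   8  11  12  12
  5   0   0   4   7   7  11  11  11  11  11  11  11  14  15
  6   0   0   4   7   7  11  11  11  11  13  13  17  17  17

8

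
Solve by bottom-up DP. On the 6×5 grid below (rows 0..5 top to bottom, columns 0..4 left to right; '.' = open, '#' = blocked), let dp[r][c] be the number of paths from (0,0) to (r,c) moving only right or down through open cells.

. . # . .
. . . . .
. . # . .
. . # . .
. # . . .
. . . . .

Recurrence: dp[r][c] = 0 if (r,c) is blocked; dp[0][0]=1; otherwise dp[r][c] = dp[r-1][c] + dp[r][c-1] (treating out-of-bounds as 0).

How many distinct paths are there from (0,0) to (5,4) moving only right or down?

11

r\c   0   1   2   3   4
  0   1   1   0   0   0
  1   1   2   2   2   2
  2   1   3   0   2   4
  3   1   4   0   2   6
  4   1   0   0   2   8
  5   1   1   1   3  11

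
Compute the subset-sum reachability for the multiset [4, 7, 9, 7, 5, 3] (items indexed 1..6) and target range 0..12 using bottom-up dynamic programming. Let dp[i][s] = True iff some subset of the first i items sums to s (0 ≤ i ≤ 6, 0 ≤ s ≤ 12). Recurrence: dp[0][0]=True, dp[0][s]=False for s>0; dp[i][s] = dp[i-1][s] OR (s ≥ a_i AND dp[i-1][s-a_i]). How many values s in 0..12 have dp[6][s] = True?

10

i\s   0   1   2   3   4   5   6   7   8   9  10  11  12
  0   T   F   F   F   F   F   F   F   F   F   F   F   F
  1   T   F   F   F   T   F   F   F   F   F   F   F   F
  2   T   F   F   F   T   F   F   T   F   F   F   T   F
  3   T   F   F   F   T   F   F   T   F   T   F   T   F
  4   T   F   F   F   T   F   F   T   F   T   F   T   F
  5   T   F   F   F   T   T   F   T   F   T   F   T   T
  6   T   F   F   T   T   T   F   T   T   T   T   T   T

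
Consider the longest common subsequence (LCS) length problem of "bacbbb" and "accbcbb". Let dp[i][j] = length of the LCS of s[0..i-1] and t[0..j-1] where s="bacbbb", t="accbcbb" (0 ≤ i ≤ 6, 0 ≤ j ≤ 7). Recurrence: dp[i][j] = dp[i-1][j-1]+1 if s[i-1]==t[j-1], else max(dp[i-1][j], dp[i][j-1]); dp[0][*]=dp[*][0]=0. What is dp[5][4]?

   ''  a  c  c  b  c  b  b
''  0  0  0  0  0  0  0  0
 b  0  0  0  0  1  1  1  1
 a  0  1  1  1  1  1  1  1
 c  0  1  2  2  2  2  2  2
 b  0  1  2  2  3  3  3  3
 b  0  1  2  2  3  3  4  4
 b  0  1  2  2  3  3  4  5

3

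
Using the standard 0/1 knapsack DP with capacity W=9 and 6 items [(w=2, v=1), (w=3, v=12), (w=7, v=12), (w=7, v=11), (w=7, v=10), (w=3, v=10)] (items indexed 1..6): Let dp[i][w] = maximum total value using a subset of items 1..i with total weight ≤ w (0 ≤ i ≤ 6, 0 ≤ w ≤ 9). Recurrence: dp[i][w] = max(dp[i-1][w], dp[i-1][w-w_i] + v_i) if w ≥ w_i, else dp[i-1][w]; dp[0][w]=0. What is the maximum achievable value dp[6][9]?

i\w   0   1   2   3   4   5   6   7   8   9
  0   0   0   0   0   0   0   0   0   0   0
  1   0   0   1   1   1   1   1   1   1   1
  2   0   0   1  12  12  13  13  13  13  13
  3   0   0   1  12  12  13  13  13  13  13
  4   0   0   1  12  12  13  13  13  13  13
  5   0   0   1  12  12  13  13  13  13  13
  6   0   0   1  12  12  13  22  22  23  23

23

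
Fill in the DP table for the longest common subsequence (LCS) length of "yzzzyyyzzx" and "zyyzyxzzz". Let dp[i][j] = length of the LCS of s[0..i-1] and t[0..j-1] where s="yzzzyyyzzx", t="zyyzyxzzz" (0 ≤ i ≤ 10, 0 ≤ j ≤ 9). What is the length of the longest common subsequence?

6

   ''  z  y  y  z  y  x  z  z  z
''  0  0  0  0  0  0  0  0  0  0
 y  0  0  1  1  1  1  1  1  1  1
 z  0  1  1  1  2  2  2  2  2  2
 z  0  1  1  1  2  2  2  3  3  3
 z  0  1  1  1  2  2  2  3  4  4
 y  0  1  2  2  2  3  3  3  4  4
 y  0  1  2  3  3  3  3  3  4  4
 y  0  1  2  3  3  4  4  4  4  4
 z  0  1  2  3  4  4  4  5  5  5
 z  0  1  2  3  4  4  4  5  6  6
 x  0  1  2  3  4  4  5  5  6  6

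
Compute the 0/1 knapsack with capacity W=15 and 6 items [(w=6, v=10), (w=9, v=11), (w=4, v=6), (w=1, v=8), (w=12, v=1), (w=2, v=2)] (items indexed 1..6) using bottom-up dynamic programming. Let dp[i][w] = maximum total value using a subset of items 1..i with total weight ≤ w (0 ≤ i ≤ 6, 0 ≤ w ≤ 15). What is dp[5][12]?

24

i\w   0   1   2   3   4   5   6   7   8   9  10  11  12  13  14  15
  0   0   0   0   0   0   0   0   0   0   0   0   0   0   0   0   0
  1   0   0   0   0   0   0  10  10  10  10  10  10  10  10  10  10
  2   0   0   0   0   0   0  10  10  10  11  11  11  11  11  11  21
  3   0   0   0   0   6   6  10  10  10  11  16  16  16  17  17  21
  4   0   8   8   8   8  14  14  18  18  18  19  24  24  24  25  25
  5   0   8   8   8   8  14  14  18  18  18  19  24  24  24  25  25
  6   0   8   8  10  10  14  14  18  18  20  20  24  24  26  26  26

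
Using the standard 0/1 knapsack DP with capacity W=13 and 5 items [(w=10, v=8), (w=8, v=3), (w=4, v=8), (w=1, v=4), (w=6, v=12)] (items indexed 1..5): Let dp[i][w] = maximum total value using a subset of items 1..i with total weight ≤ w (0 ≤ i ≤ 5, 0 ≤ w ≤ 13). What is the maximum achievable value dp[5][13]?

24

i\w   0   1   2   3   4   5   6   7   8   9  10  11  12  13
  0   0   0   0   0   0   0   0   0   0   0   0   0   0   0
  1   0   0   0   0   0   0   0   0   0   0   8   8   8   8
  2   0   0   0   0   0   0   0   0   3   3   8   8   8   8
  3   0   0   0   0   8   8   8   8   8   8   8   8  11  11
  4   0   4   4   4   8  12  12  12  12  12  12  12  12  15
  5   0   4   4   4   8  12  12  16  16  16  20  24  24  24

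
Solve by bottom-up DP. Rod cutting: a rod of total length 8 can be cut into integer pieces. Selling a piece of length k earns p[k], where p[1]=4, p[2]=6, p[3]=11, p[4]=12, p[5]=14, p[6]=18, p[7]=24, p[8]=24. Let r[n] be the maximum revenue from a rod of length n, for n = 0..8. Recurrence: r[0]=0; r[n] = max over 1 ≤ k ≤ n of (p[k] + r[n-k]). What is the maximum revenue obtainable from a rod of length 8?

   n    0    1    2    3    4    5    6    7    8
r[n]    0    4    8   12   16   20   24   28   32

32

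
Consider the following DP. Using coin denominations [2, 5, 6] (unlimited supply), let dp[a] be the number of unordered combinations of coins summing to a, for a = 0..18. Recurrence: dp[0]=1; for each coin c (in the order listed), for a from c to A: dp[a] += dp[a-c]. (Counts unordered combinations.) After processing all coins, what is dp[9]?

after  coin     0     1     2     3     4     5     6     7     8     9    10    11    12    13    14    15    16    17    18
          2     1     0     1     0     1     0     1     0     1     0     1     0     1     0     1     0     1     0     1
          5     1     0     1     0     1     1     1     1     1     1     2     1     2     1     2     2     2     2     2
          6     1     0     1     0     1     1     2     1     2     1     3     2     4     2     4     3     5     4     6

1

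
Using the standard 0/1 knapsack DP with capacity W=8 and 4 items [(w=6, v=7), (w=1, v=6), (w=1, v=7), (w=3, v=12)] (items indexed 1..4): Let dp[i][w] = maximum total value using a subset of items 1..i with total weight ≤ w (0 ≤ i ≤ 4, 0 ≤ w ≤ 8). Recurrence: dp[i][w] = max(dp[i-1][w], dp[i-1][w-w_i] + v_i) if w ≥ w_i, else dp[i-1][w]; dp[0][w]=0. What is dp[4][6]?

i\w   0   1   2   3   4   5   6   7   8
  0   0   0   0   0   0   0   0   0   0
  1   0   0   0   0   0   0   7   7   7
  2   0   6   6   6   6   6   7  13  13
  3   0   7  13  13  13  13  13  14  20
  4   0   7  13  13  19  25  25  25  25

25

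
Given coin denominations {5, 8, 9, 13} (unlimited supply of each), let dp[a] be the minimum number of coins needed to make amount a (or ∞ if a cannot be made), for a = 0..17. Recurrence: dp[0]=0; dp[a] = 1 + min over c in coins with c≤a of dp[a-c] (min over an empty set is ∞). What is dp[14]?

2

 a  0  1  2  3  4  5  6  7  8  9 10 11 12 13 14 15 16 17
dp  0  -  -  -  -  1  -  -  1  1  2  -  -  1  2  3  2  2
(- denotes ∞ / unreachable)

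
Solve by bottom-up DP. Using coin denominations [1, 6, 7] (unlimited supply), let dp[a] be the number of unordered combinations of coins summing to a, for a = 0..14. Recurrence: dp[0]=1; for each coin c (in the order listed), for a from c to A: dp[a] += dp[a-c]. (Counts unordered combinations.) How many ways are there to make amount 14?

6

after  coin     0     1     2     3     4     5     6     7     8     9    10    11    12    13    14
          1     1     1     1     1     1     1     1     1     1     1     1     1     1     1     1
          6     1     1     1     1     1     1     2     2     2     2     2     2     3     3     3
          7     1     1     1     1     1     1     2     3     3     3     3     3     4     5     6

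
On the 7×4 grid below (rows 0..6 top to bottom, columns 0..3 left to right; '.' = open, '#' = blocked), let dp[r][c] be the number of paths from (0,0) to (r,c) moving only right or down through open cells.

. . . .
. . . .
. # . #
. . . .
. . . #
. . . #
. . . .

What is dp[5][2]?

9

r\c   0   1   2   3
  0   1   1   1   1
  1   1   2   3   4
  2   1   0   3   0
  3   1   1   4   4
  4   1   2   6   0
  5   1   3   9   0
  6   1   4  13  13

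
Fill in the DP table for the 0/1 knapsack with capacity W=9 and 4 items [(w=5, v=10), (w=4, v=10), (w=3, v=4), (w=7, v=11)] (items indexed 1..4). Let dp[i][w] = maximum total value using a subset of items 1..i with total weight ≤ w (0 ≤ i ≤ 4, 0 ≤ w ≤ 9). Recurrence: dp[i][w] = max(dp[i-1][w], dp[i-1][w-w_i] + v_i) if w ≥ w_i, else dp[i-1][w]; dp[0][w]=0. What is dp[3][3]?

i\w   0   1   2   3   4   5   6   7   8   9
  0   0   0   0   0   0   0   0   0   0   0
  1   0   0   0   0   0  10  10  10  10  10
  2   0   0   0   0  10  10  10  10  10  20
  3   0   0   0   4  10  10  10  14  14  20
  4   0   0   0   4  10  10  10  14  14  20

4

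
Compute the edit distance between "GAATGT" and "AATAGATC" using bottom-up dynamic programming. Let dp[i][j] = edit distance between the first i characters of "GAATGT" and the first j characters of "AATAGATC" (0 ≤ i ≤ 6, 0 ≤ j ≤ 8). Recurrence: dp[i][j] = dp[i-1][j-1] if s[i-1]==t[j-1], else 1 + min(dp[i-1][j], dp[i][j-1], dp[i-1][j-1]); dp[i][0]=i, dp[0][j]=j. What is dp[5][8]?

5

   ''  A  A  T  A  G  A  T  C
''  0  1  2  3  4  5  6  7  8
 G  1  1  2  3  4  4  5  6  7
 A  2  1  1  2  3  4  4  5  6
 A  3  2  1  2  2  3  4  5  6
 T  4  3  2  1  2  3  4  4  5
 G  5  4  3  2  2  2  3  4  5
 T  6  5  4  3  3  3  3  3  4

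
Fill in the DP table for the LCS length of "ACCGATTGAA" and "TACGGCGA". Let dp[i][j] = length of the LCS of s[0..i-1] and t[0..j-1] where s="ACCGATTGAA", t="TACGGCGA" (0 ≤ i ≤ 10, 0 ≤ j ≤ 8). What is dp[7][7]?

   ''  T  A  C  G  G  C  G  A
''  0  0  0  0  0  0  0  0  0
 A  0  0  1  1  1  1  1  1  1
 C  0  0  1  2  2  2  2  2  2
 C  0  0  1  2  2  2  3  3  3
 G  0  0  1  2  3  3  3  4  4
 A  0  0  1  2  3  3  3  4  5
 T  0  1  1  2  3  3  3  4  5
 T  0  1  1  2  3  3  3  4  5
 G  0  1  1  2  3  4  4  4  5
 A  0  1  2  2  3  4  4  4  5
 A  0  1  2  2  3  4  4  4  5

4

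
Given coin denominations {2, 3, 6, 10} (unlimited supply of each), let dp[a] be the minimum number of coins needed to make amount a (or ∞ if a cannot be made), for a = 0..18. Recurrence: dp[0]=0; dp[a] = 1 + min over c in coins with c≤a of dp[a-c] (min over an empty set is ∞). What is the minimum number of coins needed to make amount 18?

3

 a  0  1  2  3  4  5  6  7  8  9 10 11 12 13 14 15 16 17 18
dp  0  -  1  1  2  2  1  3  2  2  1  3  2  2  3  3  2  4  3
(- denotes ∞ / unreachable)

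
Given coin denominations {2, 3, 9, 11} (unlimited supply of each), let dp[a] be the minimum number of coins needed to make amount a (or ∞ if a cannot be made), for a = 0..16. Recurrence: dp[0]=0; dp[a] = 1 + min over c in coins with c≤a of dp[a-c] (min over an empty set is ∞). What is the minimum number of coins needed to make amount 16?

3

 a  0  1  2  3  4  5  6  7  8  9 10 11 12 13 14 15 16
dp  0  -  1  1  2  2  2  3  3  1  4  1  2  2  2  3  3
(- denotes ∞ / unreachable)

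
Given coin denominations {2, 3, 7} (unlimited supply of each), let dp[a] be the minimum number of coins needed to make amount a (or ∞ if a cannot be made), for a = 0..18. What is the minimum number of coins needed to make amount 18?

4

 a  0  1  2  3  4  5  6  7  8  9 10 11 12 13 14 15 16 17 18
dp  0  -  1  1  2  2  2  1  3  2  2  3  3  3  2  4  3  3  4
(- denotes ∞ / unreachable)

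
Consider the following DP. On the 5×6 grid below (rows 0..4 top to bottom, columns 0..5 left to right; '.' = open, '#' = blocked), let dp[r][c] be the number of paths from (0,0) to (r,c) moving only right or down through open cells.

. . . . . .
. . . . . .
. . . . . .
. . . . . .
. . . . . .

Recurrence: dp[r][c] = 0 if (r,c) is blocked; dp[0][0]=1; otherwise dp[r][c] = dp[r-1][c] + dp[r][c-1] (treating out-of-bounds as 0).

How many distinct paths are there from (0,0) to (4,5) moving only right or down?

r\c   0   1   2   3   4   5
  0   1   1   1   1   1   1
  1   1   2   3   4   5   6
  2   1   3   6  10  15  21
  3   1   4  10  20  35  56
  4   1   5  15  35  70 126

126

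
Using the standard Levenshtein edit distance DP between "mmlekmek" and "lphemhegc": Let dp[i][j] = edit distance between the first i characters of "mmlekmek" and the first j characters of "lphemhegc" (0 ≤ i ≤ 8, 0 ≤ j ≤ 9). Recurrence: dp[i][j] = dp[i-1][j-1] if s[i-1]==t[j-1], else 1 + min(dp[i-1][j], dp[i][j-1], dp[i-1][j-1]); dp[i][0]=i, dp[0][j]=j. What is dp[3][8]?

7

   ''  l  p  h  e  m  h  e  g  c
''  0  1  2  3  4  5  6  7  8  9
 m  1  1  2  3  4  4  5  6  7  8
 m  2  2  2  3  4  4  5  6  7  8
 l  3  2  3  3  4  5  5  6  7  8
 e  4  3  3  4  3  4  5  5  6  7
 k  5  4  4  4  4  4  5  6  6  7
 m  6  5  5  5  5  4  5  6  7  7
 e  7  6  6  6  5  5  5  5  6  7
 k  8  7  7  7  6  6  6  6  6  7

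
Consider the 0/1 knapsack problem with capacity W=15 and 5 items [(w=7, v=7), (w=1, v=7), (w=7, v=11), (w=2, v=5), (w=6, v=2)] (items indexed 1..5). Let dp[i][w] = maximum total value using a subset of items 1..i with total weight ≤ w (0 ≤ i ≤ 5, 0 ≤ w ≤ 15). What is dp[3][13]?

18

i\w   0   1   2   3   4   5   6   7   8   9  10  11  12  13  14  15
  0   0   0   0   0   0   0   0   0   0   0   0   0   0   0   0   0
  1   0   0   0   0   0   0   0   7   7   7   7   7   7   7   7   7
  2   0   7   7   7   7   7   7   7  14  14  14  14  14  14  14  14
  3   0   7   7   7   7   7   7  11  18  18  18  18  18  18  18  25
  4   0   7   7  12  12  12  12  12  18  18  23  23  23  23  23  25
  5   0   7   7  12  12  12  12  12  18  18  23  23  23  23  23  25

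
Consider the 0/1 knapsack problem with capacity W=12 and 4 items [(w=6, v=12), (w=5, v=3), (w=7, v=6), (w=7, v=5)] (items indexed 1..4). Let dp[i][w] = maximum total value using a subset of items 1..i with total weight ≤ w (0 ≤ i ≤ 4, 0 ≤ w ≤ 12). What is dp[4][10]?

12

i\w   0   1   2   3   4   5   6   7   8   9  10  11  12
  0   0   0   0   0   0   0   0   0   0   0   0   0   0
  1   0   0   0   0   0   0  12  12  12  12  12  12  12
  2   0   0   0   0   0   3  12  12  12  12  12  15  15
  3   0   0   0   0   0   3  12  12  12  12  12  15  15
  4   0   0   0   0   0   3  12  12  12  12  12  15  15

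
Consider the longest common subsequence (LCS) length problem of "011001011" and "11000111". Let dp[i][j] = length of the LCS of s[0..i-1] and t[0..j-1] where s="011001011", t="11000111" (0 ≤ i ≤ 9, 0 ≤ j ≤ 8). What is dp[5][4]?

   ''  1  1  0  0  0  1  1  1
''  0  0  0  0  0  0  0  0  0
 0  0  0  0  1  1  1  1  1  1
 1  0  1  1  1  1  1  2  2  2
 1  0  1  2  2  2  2  2  3  3
 0  0  1  2  3  3  3  3  3  3
 0  0  1  2  3  4  4  4  4  4
 1  0  1  2  3  4  4  5  5  5
 0  0  1  2  3  4  5  5  5  5
 1  0  1  2  3  4  5  6  6  6
 1  0  1  2  3  4  5  6  7  7

4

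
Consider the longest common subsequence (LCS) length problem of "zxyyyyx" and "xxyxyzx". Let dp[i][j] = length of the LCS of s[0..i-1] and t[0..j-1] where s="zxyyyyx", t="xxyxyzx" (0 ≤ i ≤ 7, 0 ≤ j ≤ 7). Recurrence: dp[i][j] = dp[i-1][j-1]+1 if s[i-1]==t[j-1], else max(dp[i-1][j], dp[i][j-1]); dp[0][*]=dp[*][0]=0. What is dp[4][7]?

   ''  x  x  y  x  y  z  x
''  0  0  0  0  0  0  0  0
 z  0  0  0  0  0  0  1  1
 x  0  1  1  1  1  1  1  2
 y  0  1  1  2  2  2  2  2
 y  0  1  1  2  2  3  3  3
 y  0  1  1  2  2  3  3  3
 y  0  1  1  2  2  3  3  3
 x  0  1  2  2  3  3  3  4

3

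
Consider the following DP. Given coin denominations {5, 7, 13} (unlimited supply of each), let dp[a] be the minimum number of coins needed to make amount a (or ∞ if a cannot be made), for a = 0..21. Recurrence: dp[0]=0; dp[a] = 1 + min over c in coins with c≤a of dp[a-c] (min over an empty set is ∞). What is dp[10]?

 a  0  1  2  3  4  5  6  7  8  9 10 11 12 13 14 15 16 17 18 19 20 21
dp  0  -  -  -  -  1  -  1  -  -  2  -  2  1  2  3  -  3  2  3  2  3
(- denotes ∞ / unreachable)

2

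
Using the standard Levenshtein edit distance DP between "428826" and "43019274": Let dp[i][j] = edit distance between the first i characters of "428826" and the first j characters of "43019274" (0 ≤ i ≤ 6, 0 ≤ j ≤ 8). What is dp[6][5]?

   ''  4  3  0  1  9  2  7  4
''  0  1  2  3  4  5  6  7  8
 4  1  0  1  2  3  4  5  6  7
 2  2  1  1  2  3  4  4  5  6
 8  3  2  2  2  3  4  5  5  6
 8  4  3  3  3  3  4  5  6  6
 2  5  4  4  4  4  4  4  5  6
 6  6  5  5  5  5  5  5  5  6

5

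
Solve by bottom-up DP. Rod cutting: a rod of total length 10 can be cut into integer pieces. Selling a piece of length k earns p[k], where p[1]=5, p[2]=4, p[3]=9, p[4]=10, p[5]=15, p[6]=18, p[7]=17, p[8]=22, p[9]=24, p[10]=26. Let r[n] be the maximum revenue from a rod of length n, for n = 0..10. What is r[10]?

50

   n    0    1    2    3    4    5    6    7    8    9   10
r[n]    0    5   10   15   20   25   30   35   40   45   50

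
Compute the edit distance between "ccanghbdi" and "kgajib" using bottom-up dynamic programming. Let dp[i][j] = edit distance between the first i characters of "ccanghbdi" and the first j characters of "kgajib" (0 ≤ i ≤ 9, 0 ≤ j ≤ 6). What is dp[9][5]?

   ''  k  g  a  j  i  b
''  0  1  2  3  4  5  6
 c  1  1  2  3  4  5  6
 c  2  2  2  3  4  5  6
 a  3  3  3  2  3  4  5
 n  4  4  4  3  3  4  5
 g  5  5  4  4  4  4  5
 h  6  6  5  5  5  5  5
 b  7  7  6  6  6  6  5
 d  8  8  7  7  7  7  6
 i  9  9  8  8  8  7  7

7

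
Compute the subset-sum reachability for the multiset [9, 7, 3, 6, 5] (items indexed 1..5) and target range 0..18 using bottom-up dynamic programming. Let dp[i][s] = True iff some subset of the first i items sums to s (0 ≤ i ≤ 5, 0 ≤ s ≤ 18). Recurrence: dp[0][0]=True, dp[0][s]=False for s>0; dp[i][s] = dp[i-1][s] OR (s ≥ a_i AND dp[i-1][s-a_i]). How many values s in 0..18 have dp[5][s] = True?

i\s   0   1   2   3   4   5   6   7   8   9  10  11  12  13  14  15  16  17  18
  0   T   F   F   F   F   F   F   F   F   F   F   F   F   F   F   F   F   F   F
  1   T   F   F   F   F   F   F   F   F   T   F   F   F   F   F   F   F   F   F
  2   T   F   F   F   F   F   F   T   F   T   F   F   F   F   F   F   T   F   F
  3   T   F   F   T   F   F   F   T   F   T   T   F   T   F   F   F   T   F   F
  4   T   F   F   T   F   F   T   T   F   T   T   F   T   T   F   T   T   F   T
  5   T   F   F   T   F   T   T   T   T   T   T   T   T   T   T   T   T   T   T

16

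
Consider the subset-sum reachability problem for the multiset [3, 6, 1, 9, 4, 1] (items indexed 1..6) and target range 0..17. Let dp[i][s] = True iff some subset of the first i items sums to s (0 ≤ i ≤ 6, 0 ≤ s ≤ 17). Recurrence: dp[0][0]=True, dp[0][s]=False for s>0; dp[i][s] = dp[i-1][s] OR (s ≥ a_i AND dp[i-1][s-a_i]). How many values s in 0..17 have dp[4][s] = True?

12

i\s   0   1   2   3   4   5   6   7   8   9  10  11  12  13  14  15  16  17
  0   T   F   F   F   F   F   F   F   F   F   F   F   F   F   F   F   F   F
  1   T   F   F   T   F   F   F   F   F   F   F   F   F   F   F   F   F   F
  2   T   F   F   T   F   F   T   F   F   T   F   F   F   F   F   F   F   F
  3   T   T   F   T   T   F   T   T   F   T   T   F   F   F   F   F   F   F
  4   T   T   F   T   T   F   T   T   F   T   T   F   T   T   F   T   T   F
  5   T   T   F   T   T   T   T   T   T   T   T   T   T   T   T   T   T   T
  6   T   T   T   T   T   T   T   T   T   T   T   T   T   T   T   T   T   T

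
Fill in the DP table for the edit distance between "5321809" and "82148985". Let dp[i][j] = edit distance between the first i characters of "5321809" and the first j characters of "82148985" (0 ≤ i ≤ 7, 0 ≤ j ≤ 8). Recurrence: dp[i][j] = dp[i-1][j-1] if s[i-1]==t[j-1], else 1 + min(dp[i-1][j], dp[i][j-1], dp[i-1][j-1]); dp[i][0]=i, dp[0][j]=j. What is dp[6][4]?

   ''  8  2  1  4  8  9  8  5
''  0  1  2  3  4  5  6  7  8
 5  1  1  2  3  4  5  6  7  7
 3  2  2  2  3  4  5  6  7  8
 2  3  3  2  3  4  5  6  7  8
 1  4  4  3  2  3  4  5  6  7
 8  5  4  4  3  3  3  4  5  6
 0  6  5  5  4  4  4  4  5  6
 9  7  6  6  5  5  5  4  5  6

4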